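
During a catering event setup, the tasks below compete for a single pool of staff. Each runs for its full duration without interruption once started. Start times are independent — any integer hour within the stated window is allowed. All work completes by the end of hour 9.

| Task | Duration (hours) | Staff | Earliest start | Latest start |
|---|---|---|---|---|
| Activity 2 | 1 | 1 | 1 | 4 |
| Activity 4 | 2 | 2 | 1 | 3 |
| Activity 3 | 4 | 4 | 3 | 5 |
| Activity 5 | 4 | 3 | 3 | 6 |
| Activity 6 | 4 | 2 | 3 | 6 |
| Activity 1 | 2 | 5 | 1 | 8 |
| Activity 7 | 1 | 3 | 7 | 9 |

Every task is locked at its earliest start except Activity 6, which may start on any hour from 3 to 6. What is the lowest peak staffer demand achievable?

Activity 6@3: h1:8  h2:7  h3:9  h4:9  h5:9  h6:9  h7:3  h8:0  h9:0 → peak 9
Activity 6@4: h1:8  h2:7  h3:7  h4:9  h5:9  h6:9  h7:5  h8:0  h9:0 → peak 9
Activity 6@5: h1:8  h2:7  h3:7  h4:7  h5:9  h6:9  h7:5  h8:2  h9:0 → peak 9
Activity 6@6: h1:8  h2:7  h3:7  h4:7  h5:7  h6:9  h7:5  h8:2  h9:2 → peak 9
Best is Activity 6@3, peak 9.

9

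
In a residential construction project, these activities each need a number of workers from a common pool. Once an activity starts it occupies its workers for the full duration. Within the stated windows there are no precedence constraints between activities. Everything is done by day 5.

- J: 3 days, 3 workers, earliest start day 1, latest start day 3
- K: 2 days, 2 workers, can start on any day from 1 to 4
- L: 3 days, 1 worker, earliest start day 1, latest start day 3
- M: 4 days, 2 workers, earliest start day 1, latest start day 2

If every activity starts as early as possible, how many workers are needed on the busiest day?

8

Early-start schedule: J@1, K@1, L@1, M@1.
Load per day: day 1: 8, day 2: 8, day 3: 6, day 4: 2, day 5: 0.
Peak is 8.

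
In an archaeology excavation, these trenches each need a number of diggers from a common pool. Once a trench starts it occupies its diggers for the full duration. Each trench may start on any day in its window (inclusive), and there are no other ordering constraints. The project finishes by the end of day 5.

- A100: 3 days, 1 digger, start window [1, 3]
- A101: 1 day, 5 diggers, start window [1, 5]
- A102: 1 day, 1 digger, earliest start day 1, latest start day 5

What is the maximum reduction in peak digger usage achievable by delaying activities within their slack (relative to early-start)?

Early-start peak: d1:7  d2:1  d3:1  d4:0  d5:0 ⇒ 7.
Leveled (A100@1, A101@4, A102@1): d1:2  d2:1  d3:1  d4:5  d5:0 ⇒ 5.
Reduction 7 − 5 = 2.

2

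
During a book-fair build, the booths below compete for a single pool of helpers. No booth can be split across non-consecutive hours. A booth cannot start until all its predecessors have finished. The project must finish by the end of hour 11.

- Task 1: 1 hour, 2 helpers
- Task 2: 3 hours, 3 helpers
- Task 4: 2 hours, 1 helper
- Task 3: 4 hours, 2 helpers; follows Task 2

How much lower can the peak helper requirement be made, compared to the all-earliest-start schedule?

Early-start peak: h1:6  h2:4  h3:3  h4:2  h5:2  h6:2  h7:2  h8:0  h9:0  h10:0  h11:0 ⇒ 6.
Leveled (Task 1@1, Task 2@2, Task 4@5, Task 3@5): h1:2  h2:3  h3:3  h4:3  h5:3  h6:3  h7:2  h8:2  h9:0  h10:0  h11:0 ⇒ 3.
Reduction 6 − 3 = 3.

3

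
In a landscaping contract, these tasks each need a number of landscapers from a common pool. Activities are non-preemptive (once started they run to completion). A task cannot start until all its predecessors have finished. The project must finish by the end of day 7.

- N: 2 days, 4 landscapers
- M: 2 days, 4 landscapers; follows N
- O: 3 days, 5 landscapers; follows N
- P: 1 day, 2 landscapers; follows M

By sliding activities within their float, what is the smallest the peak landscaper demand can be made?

7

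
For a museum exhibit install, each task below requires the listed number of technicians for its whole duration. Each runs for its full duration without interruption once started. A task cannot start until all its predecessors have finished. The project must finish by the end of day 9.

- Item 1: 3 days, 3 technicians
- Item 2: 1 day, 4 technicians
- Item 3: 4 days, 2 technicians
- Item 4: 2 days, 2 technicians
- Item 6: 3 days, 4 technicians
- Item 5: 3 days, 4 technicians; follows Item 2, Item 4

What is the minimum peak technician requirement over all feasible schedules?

7

Early-start (Item 1@1, Item 2@1, Item 3@1, Item 4@1, Item 6@1, Item 5@3) gives peak 15: d1:15  d2:11  d3:13  d4:6  d5:4  d6:0  d7:0  d8:0  d9:0.
Shift Item 3→2, Item 4→2, Item 6→4, Item 5→7.
Schedule Item 1@1, Item 2@1, Item 3@2, Item 4@2, Item 6@4, Item 5@7: d1:7  d2:7  d3:7  d4:6  d5:6  d6:4  d7:4  d8:4  d9:4 — peak 7.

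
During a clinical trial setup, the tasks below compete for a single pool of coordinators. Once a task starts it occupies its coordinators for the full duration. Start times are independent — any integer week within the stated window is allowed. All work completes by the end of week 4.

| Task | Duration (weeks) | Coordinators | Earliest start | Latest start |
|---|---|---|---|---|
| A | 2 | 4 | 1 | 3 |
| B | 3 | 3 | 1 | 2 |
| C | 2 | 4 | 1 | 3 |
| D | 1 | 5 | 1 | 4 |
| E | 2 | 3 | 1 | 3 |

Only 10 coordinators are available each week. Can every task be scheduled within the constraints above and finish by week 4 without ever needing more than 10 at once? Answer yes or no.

yes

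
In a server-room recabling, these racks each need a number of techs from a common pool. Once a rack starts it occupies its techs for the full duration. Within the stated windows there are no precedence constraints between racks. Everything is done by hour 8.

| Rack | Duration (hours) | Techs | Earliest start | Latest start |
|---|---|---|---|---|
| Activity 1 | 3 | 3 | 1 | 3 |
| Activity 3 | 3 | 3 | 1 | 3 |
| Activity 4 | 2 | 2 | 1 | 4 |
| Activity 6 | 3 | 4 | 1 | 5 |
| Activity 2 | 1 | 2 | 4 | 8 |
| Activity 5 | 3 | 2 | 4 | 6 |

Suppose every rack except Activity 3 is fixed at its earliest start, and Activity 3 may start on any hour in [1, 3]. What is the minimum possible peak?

10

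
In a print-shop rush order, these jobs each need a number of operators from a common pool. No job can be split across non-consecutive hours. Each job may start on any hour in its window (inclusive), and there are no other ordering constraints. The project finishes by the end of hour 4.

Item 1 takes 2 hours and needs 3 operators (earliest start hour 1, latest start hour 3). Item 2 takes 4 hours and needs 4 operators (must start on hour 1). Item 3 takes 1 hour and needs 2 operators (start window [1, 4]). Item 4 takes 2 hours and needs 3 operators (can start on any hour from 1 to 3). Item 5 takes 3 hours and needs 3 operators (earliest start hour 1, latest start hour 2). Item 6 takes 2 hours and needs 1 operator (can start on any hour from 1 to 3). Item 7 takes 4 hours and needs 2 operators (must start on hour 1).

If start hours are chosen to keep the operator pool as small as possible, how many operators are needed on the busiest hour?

13

Early-start (Item 1@1, Item 2@1, Item 3@1, Item 4@1, Item 5@1, Item 6@1, Item 7@1) gives peak 18: h1:18  h2:16  h3:9  h4:6.
Shift Item 4→3, Item 5→2.
Schedule Item 1@1, Item 2@1, Item 3@1, Item 4@3, Item 5@2, Item 6@1, Item 7@1: h1:12  h2:13  h3:12  h4:12 — peak 13.
Total operator-hours = 49 over 4 hours ⇒ peak ≥ ⌈49/4⌉ = 13, so 13 is optimal.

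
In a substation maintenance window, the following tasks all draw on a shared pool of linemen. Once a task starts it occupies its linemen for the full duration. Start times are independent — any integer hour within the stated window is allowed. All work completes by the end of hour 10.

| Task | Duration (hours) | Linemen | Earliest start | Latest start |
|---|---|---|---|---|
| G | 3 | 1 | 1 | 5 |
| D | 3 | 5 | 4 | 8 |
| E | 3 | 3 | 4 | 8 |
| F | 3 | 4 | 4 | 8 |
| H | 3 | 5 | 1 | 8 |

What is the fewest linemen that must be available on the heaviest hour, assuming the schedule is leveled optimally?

Early-start (G@1, D@4, E@4, F@4, H@1) gives peak 12: h1:6  h2:6  h3:6  h4:12  h5:12  h6:12  h7:0  h8:0  h9:0  h10:0.
Shift E→7, F→7.
Schedule G@1, D@4, E@7, F@7, H@1: h1:6  h2:6  h3:6  h4:5  h5:5  h6:5  h7:7  h8:7  h9:7  h10:0 — peak 7.

7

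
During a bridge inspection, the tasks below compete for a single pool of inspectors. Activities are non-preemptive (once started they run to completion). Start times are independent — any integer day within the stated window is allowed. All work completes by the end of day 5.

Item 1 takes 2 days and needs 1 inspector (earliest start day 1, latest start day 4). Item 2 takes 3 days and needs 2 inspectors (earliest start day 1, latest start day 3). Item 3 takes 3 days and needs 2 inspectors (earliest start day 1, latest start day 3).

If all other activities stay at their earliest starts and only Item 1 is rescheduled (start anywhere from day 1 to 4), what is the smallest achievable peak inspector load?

Item 1@1: d1:5  d2:5  d3:4  d4:0  d5:0 → peak 5
Item 1@2: d1:4  d2:5  d3:5  d4:0  d5:0 → peak 5
Item 1@3: d1:4  d2:4  d3:5  d4:1  d5:0 → peak 5
Item 1@4: d1:4  d2:4  d3:4  d4:1  d5:1 → peak 4
Best is Item 1@4, peak 4.

4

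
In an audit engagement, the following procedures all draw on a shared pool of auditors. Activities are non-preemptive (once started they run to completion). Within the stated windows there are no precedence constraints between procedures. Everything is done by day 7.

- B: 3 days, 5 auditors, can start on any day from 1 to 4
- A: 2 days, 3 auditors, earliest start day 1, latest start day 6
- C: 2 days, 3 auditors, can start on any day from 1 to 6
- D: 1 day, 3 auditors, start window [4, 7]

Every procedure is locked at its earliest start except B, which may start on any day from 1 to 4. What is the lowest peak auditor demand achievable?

B@1: d1:11  d2:11  d3:5  d4:3  d5:0  d6:0  d7:0 → peak 11
B@2: d1:6  d2:11  d3:5  d4:8  d5:0  d6:0  d7:0 → peak 11
B@3: d1:6  d2:6  d3:5  d4:8  d5:5  d6:0  d7:0 → peak 8
B@4: d1:6  d2:6  d3:0  d4:8  d5:5  d6:5  d7:0 → peak 8
Best is B@3, peak 8.

8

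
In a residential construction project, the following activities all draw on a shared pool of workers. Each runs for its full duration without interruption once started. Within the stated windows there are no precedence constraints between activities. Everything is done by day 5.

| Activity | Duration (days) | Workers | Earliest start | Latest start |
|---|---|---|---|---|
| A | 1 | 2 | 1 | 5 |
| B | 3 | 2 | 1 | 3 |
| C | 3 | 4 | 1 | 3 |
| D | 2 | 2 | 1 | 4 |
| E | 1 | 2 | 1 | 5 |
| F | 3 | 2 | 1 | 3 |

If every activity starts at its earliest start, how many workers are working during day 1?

14

At early start, day 1 has: A, B, C, D, E, F.
Demand: 2 + 2 + 4 + 2 + 2 + 2 = 14.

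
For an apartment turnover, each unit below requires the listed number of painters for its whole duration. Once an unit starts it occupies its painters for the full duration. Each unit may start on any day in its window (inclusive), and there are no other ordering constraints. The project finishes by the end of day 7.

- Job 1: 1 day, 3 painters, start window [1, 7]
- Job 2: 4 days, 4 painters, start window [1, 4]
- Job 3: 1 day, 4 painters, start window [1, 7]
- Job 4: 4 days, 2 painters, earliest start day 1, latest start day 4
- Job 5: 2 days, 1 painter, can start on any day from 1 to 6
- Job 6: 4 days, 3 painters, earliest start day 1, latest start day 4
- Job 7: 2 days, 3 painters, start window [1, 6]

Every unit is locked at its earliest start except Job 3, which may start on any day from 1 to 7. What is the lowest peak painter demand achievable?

Job 3@1: d1:20  d2:13  d3:9  d4:9  d5:0  d6:0  d7:0 → peak 20
Job 3@2: d1:16  d2:17  d3:9  d4:9  d5:0  d6:0  d7:0 → peak 17
Job 3@3: d1:16  d2:13  d3:13  d4:9  d5:0  d6:0  d7:0 → peak 16
Job 3@4: d1:16  d2:13  d3:9  d4:13  d5:0  d6:0  d7:0 → peak 16
Job 3@5: d1:16  d2:13  d3:9  d4:9  d5:4  d6:0  d7:0 → peak 16
Job 3@6: d1:16  d2:13  d3:9  d4:9  d5:0  d6:4  d7:0 → peak 16
Job 3@7: d1:16  d2:13  d3:9  d4:9  d5:0  d6:0  d7:4 → peak 16
Best is Job 3@3, peak 16.

16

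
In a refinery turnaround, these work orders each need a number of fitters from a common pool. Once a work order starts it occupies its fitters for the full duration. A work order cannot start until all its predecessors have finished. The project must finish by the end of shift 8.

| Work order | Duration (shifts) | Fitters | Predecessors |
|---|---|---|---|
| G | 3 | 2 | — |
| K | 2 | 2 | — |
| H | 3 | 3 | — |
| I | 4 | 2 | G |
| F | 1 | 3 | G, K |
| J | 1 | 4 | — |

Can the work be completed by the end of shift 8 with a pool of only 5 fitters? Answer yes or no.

Schedule G@1, K@1, H@3, I@4, F@6, J@8: s1:4  s2:4  s3:5  s4:5  s5:5  s6:5  s7:2  s8:4 — peak 5 ≤ 5.

yes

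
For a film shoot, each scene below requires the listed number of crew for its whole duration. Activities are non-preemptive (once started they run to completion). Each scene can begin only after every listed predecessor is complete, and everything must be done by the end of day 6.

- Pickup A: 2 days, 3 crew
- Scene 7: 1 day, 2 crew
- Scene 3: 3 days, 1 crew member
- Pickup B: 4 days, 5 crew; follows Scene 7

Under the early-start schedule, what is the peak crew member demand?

9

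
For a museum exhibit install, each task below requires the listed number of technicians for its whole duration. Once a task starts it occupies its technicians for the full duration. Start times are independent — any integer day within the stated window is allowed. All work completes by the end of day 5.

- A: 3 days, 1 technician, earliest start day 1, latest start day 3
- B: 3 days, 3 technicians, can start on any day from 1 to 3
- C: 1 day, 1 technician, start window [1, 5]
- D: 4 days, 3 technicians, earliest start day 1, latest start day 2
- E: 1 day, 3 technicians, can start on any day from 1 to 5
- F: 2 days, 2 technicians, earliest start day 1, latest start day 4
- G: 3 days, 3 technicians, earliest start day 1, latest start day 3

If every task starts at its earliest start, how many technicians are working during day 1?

16

At early start, day 1 has: A, B, C, D, E, F, G.
Demand: 1 + 3 + 1 + 3 + 3 + 2 + 3 = 16.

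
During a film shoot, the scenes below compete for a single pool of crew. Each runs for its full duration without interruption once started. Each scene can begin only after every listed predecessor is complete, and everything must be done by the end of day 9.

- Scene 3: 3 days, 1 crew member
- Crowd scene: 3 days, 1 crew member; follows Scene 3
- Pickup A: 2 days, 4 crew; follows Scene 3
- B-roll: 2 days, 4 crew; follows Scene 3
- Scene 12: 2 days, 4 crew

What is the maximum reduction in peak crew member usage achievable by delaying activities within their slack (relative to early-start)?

Early-start peak: d1:5  d2:5  d3:1  d4:9  d5:9  d6:1  d7:0  d8:0  d9:0 ⇒ 9.
Leveled (Scene 3@1, Crowd scene@4, Pickup A@4, B-roll@6, Scene 12@1): d1:5  d2:5  d3:1  d4:5  d5:5  d6:5  d7:4  d8:0  d9:0 ⇒ 5.
Reduction 9 − 5 = 4.

4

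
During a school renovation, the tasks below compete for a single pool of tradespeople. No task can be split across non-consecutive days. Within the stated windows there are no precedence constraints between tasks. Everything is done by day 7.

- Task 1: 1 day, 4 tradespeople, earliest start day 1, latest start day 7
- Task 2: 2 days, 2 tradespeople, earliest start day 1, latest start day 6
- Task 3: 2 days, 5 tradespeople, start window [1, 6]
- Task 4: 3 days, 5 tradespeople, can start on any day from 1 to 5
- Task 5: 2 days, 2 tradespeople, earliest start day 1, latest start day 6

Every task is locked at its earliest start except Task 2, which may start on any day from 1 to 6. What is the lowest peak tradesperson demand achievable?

16

Task 2@1: d1:18  d2:14  d3:5  d4:0  d5:0  d6:0  d7:0 → peak 18
Task 2@2: d1:16  d2:14  d3:7  d4:0  d5:0  d6:0  d7:0 → peak 16
Task 2@3: d1:16  d2:12  d3:7  d4:2  d5:0  d6:0  d7:0 → peak 16
Task 2@4: d1:16  d2:12  d3:5  d4:2  d5:2  d6:0  d7:0 → peak 16
Task 2@5: d1:16  d2:12  d3:5  d4:0  d5:2  d6:2  d7:0 → peak 16
Task 2@6: d1:16  d2:12  d3:5  d4:0  d5:0  d6:2  d7:2 → peak 16
Best is Task 2@2, peak 16.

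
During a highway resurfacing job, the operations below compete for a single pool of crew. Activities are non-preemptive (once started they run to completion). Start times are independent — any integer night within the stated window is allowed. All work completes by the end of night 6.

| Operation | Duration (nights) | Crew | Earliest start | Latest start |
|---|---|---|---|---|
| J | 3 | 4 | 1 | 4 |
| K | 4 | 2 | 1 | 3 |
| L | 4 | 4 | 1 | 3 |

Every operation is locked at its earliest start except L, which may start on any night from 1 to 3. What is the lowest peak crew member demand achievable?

10

L@1: n1:10  n2:10  n3:10  n4:6  n5:0  n6:0 → peak 10
L@2: n1:6  n2:10  n3:10  n4:6  n5:4  n6:0 → peak 10
L@3: n1:6  n2:6  n3:10  n4:6  n5:4  n6:4 → peak 10
Best is L@1, peak 10.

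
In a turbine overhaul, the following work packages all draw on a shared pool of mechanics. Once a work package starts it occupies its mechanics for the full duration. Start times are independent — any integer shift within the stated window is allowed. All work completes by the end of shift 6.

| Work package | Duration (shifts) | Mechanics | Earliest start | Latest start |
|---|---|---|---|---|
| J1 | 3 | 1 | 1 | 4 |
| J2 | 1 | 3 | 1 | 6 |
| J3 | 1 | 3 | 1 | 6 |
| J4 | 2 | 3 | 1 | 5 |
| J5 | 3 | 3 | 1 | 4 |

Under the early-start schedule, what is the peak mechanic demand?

Early-start schedule: J1@1, J2@1, J3@1, J4@1, J5@1.
Load per shift: shift 1: 13, shift 2: 7, shift 3: 4, shift 4: 0, shift 5: 0, shift 6: 0.
Peak is 13.

13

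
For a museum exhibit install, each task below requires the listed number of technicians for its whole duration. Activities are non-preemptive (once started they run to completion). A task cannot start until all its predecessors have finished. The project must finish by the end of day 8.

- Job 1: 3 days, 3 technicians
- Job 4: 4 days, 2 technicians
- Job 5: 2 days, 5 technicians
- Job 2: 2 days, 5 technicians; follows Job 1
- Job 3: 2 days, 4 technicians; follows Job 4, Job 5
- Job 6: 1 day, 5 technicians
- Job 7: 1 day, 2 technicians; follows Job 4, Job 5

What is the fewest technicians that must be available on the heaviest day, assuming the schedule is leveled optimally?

Early-start (Job 1@1, Job 4@1, Job 5@1, Job 2@4, Job 3@5, Job 6@1, Job 7@5) gives peak 15: d1:15  d2:10  d3:5  d4:7  d5:11  d6:4  d7:0  d8:0.
Shift Job 1→4, Job 2→7, Job 6→3, Job 7→7.
Schedule Job 1@4, Job 4@1, Job 5@1, Job 2@7, Job 3@5, Job 6@3, Job 7@7: d1:7  d2:7  d3:7  d4:5  d5:7  d6:7  d7:7  d8:5 — peak 7.
Total technician-days = 52 over 8 days ⇒ peak ≥ ⌈52/8⌉ = 7, so 7 is optimal.

7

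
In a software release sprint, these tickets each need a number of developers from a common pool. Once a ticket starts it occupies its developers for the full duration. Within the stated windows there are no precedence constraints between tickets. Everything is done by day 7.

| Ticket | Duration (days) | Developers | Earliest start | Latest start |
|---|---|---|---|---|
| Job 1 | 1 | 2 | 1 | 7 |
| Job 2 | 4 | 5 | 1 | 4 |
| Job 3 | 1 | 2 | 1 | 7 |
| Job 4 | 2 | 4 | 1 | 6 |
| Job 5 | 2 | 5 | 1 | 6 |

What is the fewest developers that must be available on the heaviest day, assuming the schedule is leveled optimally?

Early-start (Job 1@1, Job 2@1, Job 3@1, Job 4@1, Job 5@1) gives peak 18: d1:18  d2:14  d3:5  d4:5  d5:0  d6:0  d7:0.
Shift Job 4→2, Job 5→5.
Schedule Job 1@1, Job 2@1, Job 3@1, Job 4@2, Job 5@5: d1:9  d2:9  d3:9  d4:5  d5:5  d6:5  d7:0 — peak 9.

9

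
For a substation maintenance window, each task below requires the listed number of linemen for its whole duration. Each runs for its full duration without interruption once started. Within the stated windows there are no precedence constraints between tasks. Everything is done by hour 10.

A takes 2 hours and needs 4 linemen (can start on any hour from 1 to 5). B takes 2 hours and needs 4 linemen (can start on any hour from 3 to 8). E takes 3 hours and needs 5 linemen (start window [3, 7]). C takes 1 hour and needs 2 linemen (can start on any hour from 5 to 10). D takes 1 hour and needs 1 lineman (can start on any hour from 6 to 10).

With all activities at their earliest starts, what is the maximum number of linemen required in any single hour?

Early-start schedule: A@1, B@3, E@3, C@5, D@6.
Load per hour: hour 1: 4, hour 2: 4, hour 3: 9, hour 4: 9, hour 5: 7, hour 6: 1, hour 7: 0, hour 8: 0, hour 9: 0, hour 10: 0.
Peak is 9.

9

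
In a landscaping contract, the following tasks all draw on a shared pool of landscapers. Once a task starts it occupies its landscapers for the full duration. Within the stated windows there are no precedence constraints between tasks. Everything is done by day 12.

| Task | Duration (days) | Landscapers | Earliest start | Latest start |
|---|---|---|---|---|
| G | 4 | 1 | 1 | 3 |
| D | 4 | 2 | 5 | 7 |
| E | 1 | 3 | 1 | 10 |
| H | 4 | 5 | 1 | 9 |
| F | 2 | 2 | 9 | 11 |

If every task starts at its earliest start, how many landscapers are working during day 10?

2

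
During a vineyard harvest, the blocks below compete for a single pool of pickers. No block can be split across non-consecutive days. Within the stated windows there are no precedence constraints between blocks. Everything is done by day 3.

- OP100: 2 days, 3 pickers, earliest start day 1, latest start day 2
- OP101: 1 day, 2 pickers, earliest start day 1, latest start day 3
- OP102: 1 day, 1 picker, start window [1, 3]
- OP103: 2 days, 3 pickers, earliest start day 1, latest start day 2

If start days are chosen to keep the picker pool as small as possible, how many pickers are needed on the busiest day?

6

Early-start (OP100@1, OP101@1, OP102@1, OP103@1) gives peak 9: d1:9  d2:6  d3:0.
Shift OP103→2.
Schedule OP100@1, OP101@1, OP102@1, OP103@2: d1:6  d2:6  d3:3 — peak 6.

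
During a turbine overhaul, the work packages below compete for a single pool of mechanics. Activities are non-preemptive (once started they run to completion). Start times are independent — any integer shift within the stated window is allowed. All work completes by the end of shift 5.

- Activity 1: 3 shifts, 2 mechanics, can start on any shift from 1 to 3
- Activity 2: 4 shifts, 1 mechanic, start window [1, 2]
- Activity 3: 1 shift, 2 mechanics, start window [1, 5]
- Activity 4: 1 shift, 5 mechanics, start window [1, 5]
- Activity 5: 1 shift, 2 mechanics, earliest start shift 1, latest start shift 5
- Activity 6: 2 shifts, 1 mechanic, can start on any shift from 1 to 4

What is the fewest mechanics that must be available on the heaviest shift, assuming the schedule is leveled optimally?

5

Early-start (Activity 1@1, Activity 2@1, Activity 3@1, Activity 4@1, Activity 5@1, Activity 6@1) gives peak 13: s1:13  s2:4  s3:3  s4:1  s5:0.
Shift Activity 4→5, Activity 5→2, Activity 6→3.
Schedule Activity 1@1, Activity 2@1, Activity 3@1, Activity 4@5, Activity 5@2, Activity 6@3: s1:5  s2:5  s3:4  s4:2  s5:5 — peak 5.
Total mechanic-shifts = 21 over 5 shifts ⇒ peak ≥ ⌈21/5⌉ = 5, so 5 is optimal.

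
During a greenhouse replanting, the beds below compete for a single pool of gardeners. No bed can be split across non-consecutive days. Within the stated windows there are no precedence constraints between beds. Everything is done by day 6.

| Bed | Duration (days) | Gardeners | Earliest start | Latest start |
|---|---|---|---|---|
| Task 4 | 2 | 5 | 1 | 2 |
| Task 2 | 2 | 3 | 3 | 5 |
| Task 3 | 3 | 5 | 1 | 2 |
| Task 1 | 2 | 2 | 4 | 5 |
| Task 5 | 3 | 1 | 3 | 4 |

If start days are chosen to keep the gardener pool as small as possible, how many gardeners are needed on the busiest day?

10

Schedule Task 4@1, Task 2@3, Task 3@1, Task 1@4, Task 5@3: d1:10  d2:10  d3:9  d4:6  d5:3  d6:0 — peak 10.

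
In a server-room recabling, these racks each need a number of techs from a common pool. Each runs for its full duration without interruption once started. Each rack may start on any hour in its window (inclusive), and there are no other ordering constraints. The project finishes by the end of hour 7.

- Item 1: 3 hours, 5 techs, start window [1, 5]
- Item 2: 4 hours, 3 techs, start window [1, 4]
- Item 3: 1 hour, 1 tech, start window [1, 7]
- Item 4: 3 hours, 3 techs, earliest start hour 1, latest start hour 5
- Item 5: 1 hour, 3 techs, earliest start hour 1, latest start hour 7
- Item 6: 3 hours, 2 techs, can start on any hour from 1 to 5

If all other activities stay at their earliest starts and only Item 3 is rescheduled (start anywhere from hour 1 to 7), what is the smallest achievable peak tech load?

Item 3@1: h1:17  h2:13  h3:13  h4:3  h5:0  h6:0  h7:0 → peak 17
Item 3@2: h1:16  h2:14  h3:13  h4:3  h5:0  h6:0  h7:0 → peak 16
Item 3@3: h1:16  h2:13  h3:14  h4:3  h5:0  h6:0  h7:0 → peak 16
Item 3@4: h1:16  h2:13  h3:13  h4:4  h5:0  h6:0  h7:0 → peak 16
Item 3@5: h1:16  h2:13  h3:13  h4:3  h5:1  h6:0  h7:0 → peak 16
Item 3@6: h1:16  h2:13  h3:13  h4:3  h5:0  h6:1  h7:0 → peak 16
Item 3@7: h1:16  h2:13  h3:13  h4:3  h5:0  h6:0  h7:1 → peak 16
Best is Item 3@2, peak 16.

16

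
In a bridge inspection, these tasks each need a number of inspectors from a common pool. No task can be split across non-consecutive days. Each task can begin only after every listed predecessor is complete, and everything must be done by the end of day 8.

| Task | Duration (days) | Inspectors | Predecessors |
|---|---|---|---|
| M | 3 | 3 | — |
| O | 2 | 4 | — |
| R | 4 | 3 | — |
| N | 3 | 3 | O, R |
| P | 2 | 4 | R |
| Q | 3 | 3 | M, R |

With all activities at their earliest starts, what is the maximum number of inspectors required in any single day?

10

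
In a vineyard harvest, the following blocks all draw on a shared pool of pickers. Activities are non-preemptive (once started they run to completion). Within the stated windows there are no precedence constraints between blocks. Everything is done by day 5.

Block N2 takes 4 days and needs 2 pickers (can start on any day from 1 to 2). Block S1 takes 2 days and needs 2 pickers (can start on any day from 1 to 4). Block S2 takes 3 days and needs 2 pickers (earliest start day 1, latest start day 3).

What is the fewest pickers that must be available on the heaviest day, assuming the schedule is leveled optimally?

4

Early-start (Block N2@1, Block S1@1, Block S2@1) gives peak 6: d1:6  d2:6  d3:4  d4:2  d5:0.
Shift Block S2→3.
Schedule Block N2@1, Block S1@1, Block S2@3: d1:4  d2:4  d3:4  d4:4  d5:2 — peak 4.
Total picker-days = 18 over 5 days ⇒ peak ≥ ⌈18/5⌉ = 4, so 4 is optimal.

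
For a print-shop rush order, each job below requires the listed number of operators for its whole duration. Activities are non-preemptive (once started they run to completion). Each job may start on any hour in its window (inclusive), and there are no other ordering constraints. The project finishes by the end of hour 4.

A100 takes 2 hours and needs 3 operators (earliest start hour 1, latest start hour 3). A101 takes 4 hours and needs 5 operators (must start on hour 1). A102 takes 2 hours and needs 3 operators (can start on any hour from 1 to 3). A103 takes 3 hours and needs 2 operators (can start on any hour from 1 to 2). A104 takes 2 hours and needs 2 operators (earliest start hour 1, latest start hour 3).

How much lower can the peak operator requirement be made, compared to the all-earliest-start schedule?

3

Early-start peak: h1:15  h2:15  h3:7  h4:5 ⇒ 15.
Leveled (A100@1, A101@1, A102@3, A103@1, A104@1): h1:12  h2:12  h3:10  h4:8 ⇒ 12.
Reduction 15 − 12 = 3.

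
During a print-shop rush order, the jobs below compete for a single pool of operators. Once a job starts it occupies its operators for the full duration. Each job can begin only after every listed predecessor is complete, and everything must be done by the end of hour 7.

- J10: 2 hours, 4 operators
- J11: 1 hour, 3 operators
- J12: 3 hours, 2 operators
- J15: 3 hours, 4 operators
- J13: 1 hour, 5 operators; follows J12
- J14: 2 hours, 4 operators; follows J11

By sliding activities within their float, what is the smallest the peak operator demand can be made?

Early-start (J10@1, J11@1, J12@1, J15@1, J13@4, J14@2) gives peak 14: h1:13  h2:14  h3:10  h4:5  h5:0  h6:0  h7:0.
Shift J12→2, J15→3, J13→7, J14→5.
Schedule J10@1, J11@1, J12@2, J15@3, J13@7, J14@5: h1:7  h2:6  h3:6  h4:6  h5:8  h6:4  h7:5 — peak 8.

8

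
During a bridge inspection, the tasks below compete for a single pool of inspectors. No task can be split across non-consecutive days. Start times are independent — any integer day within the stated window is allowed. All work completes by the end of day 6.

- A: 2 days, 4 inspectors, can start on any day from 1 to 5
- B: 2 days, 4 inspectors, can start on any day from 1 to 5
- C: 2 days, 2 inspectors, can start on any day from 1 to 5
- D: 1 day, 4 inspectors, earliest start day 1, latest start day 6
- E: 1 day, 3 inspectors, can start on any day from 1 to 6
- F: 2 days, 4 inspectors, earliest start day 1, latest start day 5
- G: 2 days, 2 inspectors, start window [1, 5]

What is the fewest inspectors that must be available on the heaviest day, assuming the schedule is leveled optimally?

8

Early-start (A@1, B@1, C@1, D@1, E@1, F@1, G@1) gives peak 23: d1:23  d2:16  d3:0  d4:0  d5:0  d6:0.
Shift C→3, D→3, E→4, F→5, G→3.
Schedule A@1, B@1, C@3, D@3, E@4, F@5, G@3: d1:8  d2:8  d3:8  d4:7  d5:4  d6:4 — peak 8.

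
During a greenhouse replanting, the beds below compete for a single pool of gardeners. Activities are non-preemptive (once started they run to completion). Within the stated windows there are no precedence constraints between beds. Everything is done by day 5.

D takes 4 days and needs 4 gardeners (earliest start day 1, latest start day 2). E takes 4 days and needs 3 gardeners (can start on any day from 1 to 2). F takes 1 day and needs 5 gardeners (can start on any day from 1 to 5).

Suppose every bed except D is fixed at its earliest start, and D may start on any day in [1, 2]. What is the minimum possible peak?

D@1: d1:12  d2:7  d3:7  d4:7  d5:0 → peak 12
D@2: d1:8  d2:7  d3:7  d4:7  d5:4 → peak 8
Best is D@2, peak 8.

8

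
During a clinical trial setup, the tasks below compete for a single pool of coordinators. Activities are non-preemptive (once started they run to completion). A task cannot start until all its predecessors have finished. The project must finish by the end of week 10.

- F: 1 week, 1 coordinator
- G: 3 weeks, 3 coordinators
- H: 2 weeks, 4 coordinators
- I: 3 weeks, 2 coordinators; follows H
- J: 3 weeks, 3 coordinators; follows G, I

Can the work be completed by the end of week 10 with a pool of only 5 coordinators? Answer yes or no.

Schedule F@1, G@3, H@1, I@3, J@6: w1:5  w2:4  w3:5  w4:5  w5:5  w6:3  w7:3  w8:3  w9:0  w10:0 — peak 5 ≤ 5.

yes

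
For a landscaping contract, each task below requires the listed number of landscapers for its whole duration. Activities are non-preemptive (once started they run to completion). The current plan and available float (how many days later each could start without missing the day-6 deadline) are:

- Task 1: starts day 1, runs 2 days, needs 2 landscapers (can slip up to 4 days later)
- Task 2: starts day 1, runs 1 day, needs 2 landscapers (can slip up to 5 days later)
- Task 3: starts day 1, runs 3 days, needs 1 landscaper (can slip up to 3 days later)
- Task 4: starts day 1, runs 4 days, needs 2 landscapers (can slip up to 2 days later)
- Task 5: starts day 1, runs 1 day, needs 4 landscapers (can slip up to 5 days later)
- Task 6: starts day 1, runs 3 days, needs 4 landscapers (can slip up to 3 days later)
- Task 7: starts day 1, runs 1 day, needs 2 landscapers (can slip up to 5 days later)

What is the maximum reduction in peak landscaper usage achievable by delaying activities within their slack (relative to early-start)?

Early-start peak: d1:17  d2:9  d3:7  d4:2  d5:0  d6:0 ⇒ 17.
Leveled (Task 1@1, Task 2@1, Task 3@1, Task 4@1, Task 5@3, Task 6@4, Task 7@2): d1:7  d2:7  d3:7  d4:6  d5:4  d6:4 ⇒ 7.
Reduction 17 − 7 = 10.

10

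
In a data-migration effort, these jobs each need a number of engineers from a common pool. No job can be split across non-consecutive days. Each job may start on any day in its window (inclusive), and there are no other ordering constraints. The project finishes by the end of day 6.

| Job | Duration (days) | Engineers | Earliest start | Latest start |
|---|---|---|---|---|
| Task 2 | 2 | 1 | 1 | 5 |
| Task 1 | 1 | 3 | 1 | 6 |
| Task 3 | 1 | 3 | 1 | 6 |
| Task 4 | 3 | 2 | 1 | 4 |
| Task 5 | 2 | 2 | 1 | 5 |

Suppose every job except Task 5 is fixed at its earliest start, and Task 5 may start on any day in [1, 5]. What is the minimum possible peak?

9

Task 5@1: d1:11  d2:5  d3:2  d4:0  d5:0  d6:0 → peak 11
Task 5@2: d1:9  d2:5  d3:4  d4:0  d5:0  d6:0 → peak 9
Task 5@3: d1:9  d2:3  d3:4  d4:2  d5:0  d6:0 → peak 9
Task 5@4: d1:9  d2:3  d3:2  d4:2  d5:2  d6:0 → peak 9
Task 5@5: d1:9  d2:3  d3:2  d4:0  d5:2  d6:2 → peak 9
Best is Task 5@2, peak 9.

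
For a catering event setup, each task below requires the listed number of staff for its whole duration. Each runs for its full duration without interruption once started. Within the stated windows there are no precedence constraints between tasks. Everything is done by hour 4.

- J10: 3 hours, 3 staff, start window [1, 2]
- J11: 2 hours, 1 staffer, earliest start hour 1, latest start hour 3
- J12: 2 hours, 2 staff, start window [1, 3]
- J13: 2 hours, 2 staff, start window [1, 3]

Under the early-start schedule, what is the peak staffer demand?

8

Early-start schedule: J10@1, J11@1, J12@1, J13@1.
Load per hour: hour 1: 8, hour 2: 8, hour 3: 3, hour 4: 0.
Peak is 8.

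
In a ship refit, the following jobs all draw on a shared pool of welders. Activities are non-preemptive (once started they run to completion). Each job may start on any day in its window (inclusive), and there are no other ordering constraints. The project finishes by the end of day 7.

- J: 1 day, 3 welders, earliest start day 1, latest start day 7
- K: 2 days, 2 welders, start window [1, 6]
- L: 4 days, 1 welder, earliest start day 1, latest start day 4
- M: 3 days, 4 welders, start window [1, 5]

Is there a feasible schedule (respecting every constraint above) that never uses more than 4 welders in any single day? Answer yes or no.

yes

Schedule J@1, K@2, L@1, M@5: d1:4  d2:3  d3:3  d4:1  d5:4  d6:4  d7:4 — peak 4 ≤ 4.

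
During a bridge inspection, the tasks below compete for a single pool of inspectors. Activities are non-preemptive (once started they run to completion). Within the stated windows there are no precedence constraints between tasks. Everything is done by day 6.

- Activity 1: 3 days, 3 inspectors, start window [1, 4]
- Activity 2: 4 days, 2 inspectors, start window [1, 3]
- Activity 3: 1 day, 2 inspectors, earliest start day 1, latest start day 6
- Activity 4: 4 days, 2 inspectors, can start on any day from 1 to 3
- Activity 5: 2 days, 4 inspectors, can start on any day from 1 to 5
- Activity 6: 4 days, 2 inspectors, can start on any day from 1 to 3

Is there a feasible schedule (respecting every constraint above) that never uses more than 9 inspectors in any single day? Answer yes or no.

Schedule Activity 1@1, Activity 2@1, Activity 3@1, Activity 4@1, Activity 5@5, Activity 6@2: d1:9  d2:9  d3:9  d4:6  d5:6  d6:4 — peak 9 ≤ 9.

yes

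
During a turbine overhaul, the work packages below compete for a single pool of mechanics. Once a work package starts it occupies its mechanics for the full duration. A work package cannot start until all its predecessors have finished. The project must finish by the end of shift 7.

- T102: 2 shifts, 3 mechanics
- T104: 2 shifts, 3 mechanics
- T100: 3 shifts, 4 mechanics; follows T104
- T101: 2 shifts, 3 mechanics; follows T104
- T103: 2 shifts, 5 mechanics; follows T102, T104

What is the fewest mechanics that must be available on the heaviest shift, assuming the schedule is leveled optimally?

Early-start (T102@1, T104@1, T100@3, T101@3, T103@3) gives peak 12: s1:6  s2:6  s3:12  s4:12  s5:4  s6:0  s7:0.
Shift T103→6.
Schedule T102@1, T104@1, T100@3, T101@3, T103@6: s1:6  s2:6  s3:7  s4:7  s5:4  s6:5  s7:5 — peak 7.

7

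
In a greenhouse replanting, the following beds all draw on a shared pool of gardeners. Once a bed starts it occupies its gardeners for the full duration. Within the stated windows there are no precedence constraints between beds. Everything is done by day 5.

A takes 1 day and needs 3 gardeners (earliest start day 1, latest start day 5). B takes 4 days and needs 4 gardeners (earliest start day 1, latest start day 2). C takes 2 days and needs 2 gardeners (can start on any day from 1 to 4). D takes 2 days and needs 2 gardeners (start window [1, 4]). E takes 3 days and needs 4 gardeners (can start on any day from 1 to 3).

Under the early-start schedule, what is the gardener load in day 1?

15

At early start, day 1 has: A, B, C, D, E.
Demand: 3 + 4 + 2 + 2 + 4 = 15.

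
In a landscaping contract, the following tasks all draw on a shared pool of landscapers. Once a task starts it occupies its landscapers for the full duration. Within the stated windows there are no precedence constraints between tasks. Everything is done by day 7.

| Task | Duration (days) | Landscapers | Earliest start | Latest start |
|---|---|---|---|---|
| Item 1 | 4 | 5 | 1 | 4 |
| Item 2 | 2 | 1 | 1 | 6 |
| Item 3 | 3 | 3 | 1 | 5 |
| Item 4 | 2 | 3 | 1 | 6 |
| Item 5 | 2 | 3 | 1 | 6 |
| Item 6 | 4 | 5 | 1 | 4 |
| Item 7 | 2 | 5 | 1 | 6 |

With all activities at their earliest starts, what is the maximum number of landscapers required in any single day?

25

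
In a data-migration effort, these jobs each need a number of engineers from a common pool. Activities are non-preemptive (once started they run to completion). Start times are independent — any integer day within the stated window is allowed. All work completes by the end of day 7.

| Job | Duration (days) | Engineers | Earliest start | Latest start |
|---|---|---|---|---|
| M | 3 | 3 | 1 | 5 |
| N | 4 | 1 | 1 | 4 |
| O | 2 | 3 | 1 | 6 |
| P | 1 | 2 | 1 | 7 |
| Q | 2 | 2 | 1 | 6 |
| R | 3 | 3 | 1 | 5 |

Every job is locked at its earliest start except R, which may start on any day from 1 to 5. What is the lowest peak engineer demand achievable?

11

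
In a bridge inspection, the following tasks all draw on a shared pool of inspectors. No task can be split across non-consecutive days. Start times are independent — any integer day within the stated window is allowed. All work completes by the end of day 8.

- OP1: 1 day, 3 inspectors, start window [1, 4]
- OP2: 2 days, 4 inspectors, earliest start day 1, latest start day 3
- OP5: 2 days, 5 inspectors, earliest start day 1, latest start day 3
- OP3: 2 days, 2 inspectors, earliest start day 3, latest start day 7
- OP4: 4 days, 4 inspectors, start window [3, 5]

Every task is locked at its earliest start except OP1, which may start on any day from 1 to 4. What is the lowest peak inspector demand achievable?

9

OP1@1: d1:12  d2:9  d3:6  d4:6  d5:4  d6:4  d7:0  d8:0 → peak 12
OP1@2: d1:9  d2:12  d3:6  d4:6  d5:4  d6:4  d7:0  d8:0 → peak 12
OP1@3: d1:9  d2:9  d3:9  d4:6  d5:4  d6:4  d7:0  d8:0 → peak 9
OP1@4: d1:9  d2:9  d3:6  d4:9  d5:4  d6:4  d7:0  d8:0 → peak 9
Best is OP1@3, peak 9.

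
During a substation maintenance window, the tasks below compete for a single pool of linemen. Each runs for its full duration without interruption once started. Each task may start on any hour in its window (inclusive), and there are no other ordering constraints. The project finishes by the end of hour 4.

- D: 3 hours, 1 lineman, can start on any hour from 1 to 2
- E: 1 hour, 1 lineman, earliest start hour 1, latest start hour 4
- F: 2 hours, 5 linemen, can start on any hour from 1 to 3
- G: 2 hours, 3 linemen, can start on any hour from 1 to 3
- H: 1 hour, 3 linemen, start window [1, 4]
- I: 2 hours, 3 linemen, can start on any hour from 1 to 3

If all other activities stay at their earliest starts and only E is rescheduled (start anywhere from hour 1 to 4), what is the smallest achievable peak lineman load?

E@1: h1:16  h2:12  h3:1  h4:0 → peak 16
E@2: h1:15  h2:13  h3:1  h4:0 → peak 15
E@3: h1:15  h2:12  h3:2  h4:0 → peak 15
E@4: h1:15  h2:12  h3:1  h4:1 → peak 15
Best is E@2, peak 15.

15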